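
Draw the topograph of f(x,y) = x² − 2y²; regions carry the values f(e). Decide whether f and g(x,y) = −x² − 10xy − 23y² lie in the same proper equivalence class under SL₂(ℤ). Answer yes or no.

D₁ = 8, D₂ = 8
river cycle of f (length 2): (1, 2, -1), (-1, 2, 1)
river cycle of g (length 2): (-1, 2, 1), (1, 2, -1)
cycles coincide ⇒ equivalent

yes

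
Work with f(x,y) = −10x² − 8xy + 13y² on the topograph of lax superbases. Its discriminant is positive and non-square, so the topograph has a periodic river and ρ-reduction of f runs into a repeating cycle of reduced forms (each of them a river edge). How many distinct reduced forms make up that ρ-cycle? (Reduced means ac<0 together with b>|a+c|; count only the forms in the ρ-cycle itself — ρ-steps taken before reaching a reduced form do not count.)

D = 584, ⌊√D⌋ = 24
descent: ρ → (13,8,-10)  [lands on river]
river: ρ → (-10,12,11)
river: ρ → (11,10,-11)
river: ρ → (-11,12,10)
river: ρ → (10,8,-13)
river: ρ → (-13,18,5)
river: ρ → (5,22,-5)
river: ρ → (-5,18,13)
ρ-cycle length = 8 (tail of 1 descent step not counted)

8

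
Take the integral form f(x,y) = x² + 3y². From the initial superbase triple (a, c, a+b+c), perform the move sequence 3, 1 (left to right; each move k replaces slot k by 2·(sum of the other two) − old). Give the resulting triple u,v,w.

start (1,3,4) = (f(1,0),f(0,1),f(1,1))
replace slot 3: 2·(1+3) − 4 = 4 → (1,3,4)
replace slot 1: 2·(3+4) − 1 = 13 → (13,3,4)

13,3,4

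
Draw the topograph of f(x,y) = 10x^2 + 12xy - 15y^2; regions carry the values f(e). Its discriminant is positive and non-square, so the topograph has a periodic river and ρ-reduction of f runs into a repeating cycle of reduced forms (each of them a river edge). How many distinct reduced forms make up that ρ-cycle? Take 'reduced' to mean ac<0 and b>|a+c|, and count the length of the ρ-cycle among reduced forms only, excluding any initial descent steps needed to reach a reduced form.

D = 744, ⌊√D⌋ = 27
river: ρ → (-15,18,7)
river: ρ → (7,24,-6)
river: ρ → (-6,24,7)
river: ρ → (7,18,-15)
river: ρ → (-15,12,10)
river: ρ → (10,8,-17)
river: ρ → (-17,26,1)
river: ρ → (1,26,-17)
river: ρ → (-17,8,10)
river: ρ → (10,12,-15)
ρ-cycle length = 10 (tail of 0 descent steps not counted)

10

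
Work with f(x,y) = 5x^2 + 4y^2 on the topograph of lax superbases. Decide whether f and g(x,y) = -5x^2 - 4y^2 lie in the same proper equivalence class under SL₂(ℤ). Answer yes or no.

D₁ = -80, D₂ = -80
f: flip: (5,0,4)→(4,0,5)
f: reduced (well bottom): (4,0,5) with a≤c, −a<b≤a
g is negative-definite; reduce −g:
−g: flip: (5,0,4)→(4,0,5)
−g: reduced (well bottom): (4,0,5) with a≤c, −a<b≤a
flip sign back: reduced form of g is (-4,0,-5)
reduced forms (4, 0, 5) vs (-4, 0, -5) ⇒ inequivalent

no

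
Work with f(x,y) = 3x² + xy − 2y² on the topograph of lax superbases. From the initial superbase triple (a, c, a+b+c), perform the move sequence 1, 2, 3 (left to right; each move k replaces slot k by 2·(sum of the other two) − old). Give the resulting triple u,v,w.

start (3,-2,2) = (f(1,0),f(0,1),f(1,1))
replace slot 1: 2·((-2)+2) − 3 = -3 → (-3,-2,2)
replace slot 2: 2·((-3)+2) − (-2) = 0 → (-3,0,2)
replace slot 3: 2·((-3)+0) − 2 = -8 → (-3,0,-8)

-3,0,-8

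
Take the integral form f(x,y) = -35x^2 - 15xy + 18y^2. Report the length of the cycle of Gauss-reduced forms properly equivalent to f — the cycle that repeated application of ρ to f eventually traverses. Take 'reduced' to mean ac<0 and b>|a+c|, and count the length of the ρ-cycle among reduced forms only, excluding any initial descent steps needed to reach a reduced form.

D = 2745, ⌊√D⌋ = 52
descent: ρ → (18,51,-2)  [lands on river]
river: ρ → (-2,49,43)
river: ρ → (43,37,-8)
river: ρ → (-8,43,28)
river: ρ → (28,13,-23)
river: ρ → (-23,33,18)
river: ρ → (18,39,-17)
river: ρ → (-17,29,28)
river: ρ → (28,27,-18)
river: ρ → (-18,45,10)
river: ρ → (10,35,-38)
river: ρ → (-38,41,7)
river: ρ → (7,43,-32)
river: ρ → (-32,21,18)
ρ-cycle length = 14 (tail of 1 descent step not counted)

14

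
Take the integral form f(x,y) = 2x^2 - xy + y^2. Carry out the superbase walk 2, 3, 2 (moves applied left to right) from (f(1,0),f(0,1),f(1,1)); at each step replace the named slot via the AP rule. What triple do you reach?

start (2,1,2) = (f(1,0),f(0,1),f(1,1))
replace slot 2: 2·(2+2) − 1 = 7 → (2,7,2)
replace slot 3: 2·(2+7) − 2 = 16 → (2,7,16)
replace slot 2: 2·(2+16) − 7 = 29 → (2,29,16)

2,29,16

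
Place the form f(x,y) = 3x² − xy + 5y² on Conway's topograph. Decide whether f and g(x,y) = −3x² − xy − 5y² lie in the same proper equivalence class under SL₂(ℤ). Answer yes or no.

D₁ = -59, D₂ = -59
f: reduced (well bottom): (3,-1,5) with a≤c, −a<b≤a
g is negative-definite; reduce −g:
−g: reduced (well bottom): (3,1,5) with a≤c, −a<b≤a
flip sign back: reduced form of g is (-3,-1,-5)
reduced forms (3, -1, 5) vs (-3, -1, -5) ⇒ inequivalent

no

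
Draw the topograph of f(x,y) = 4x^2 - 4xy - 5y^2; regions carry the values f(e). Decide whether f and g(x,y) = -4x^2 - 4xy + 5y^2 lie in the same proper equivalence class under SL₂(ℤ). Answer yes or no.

D₁ = 96, D₂ = 96
river cycle of f (length 4): (-5, 4, 4), (4, 4, -5), (-5, 6, 3), (3, 6, -5)
river cycle of g (length 4): (5, 4, -4), (-4, 4, 5), (5, 6, -3), (-3, 6, 5)
cycles differ ⇒ inequivalent

no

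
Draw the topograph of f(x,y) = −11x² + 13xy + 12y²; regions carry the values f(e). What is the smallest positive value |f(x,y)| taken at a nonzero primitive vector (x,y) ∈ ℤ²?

river: ρ → (12,11,-12)
river: ρ → (-12,13,11)
river: ρ → (11,9,-14)
river: ρ → (-14,19,6)
river: ρ → (6,17,-17)
river: ρ → (-17,17,6)
river: ρ → (6,19,-14)
river: ρ → (-14,9,11)
river: ρ → (11,13,-12)
river: ρ → (-12,11,12)
river: ρ → (12,13,-11)
river: ρ → (-11,9,14)
river: ρ → (14,19,-6)
river: ρ → (-6,17,17)
river: ρ → (17,17,-6)
river: ρ → (-6,19,14)
river: ρ → (14,9,-11)
river: ρ → (-11,13,12)
closes: descent 0, river 18
min |a| on river = 6

6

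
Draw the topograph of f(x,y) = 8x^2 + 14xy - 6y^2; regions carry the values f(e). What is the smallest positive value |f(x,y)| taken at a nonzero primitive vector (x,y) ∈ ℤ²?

river: ρ → (-6,10,12)
river: ρ → (12,14,-4)
river: ρ → (-4,18,4)
river: ρ → (4,14,-12)
river: ρ → (-12,10,6)
river: ρ → (6,14,-8)
river: ρ → (-8,18,2)
river: ρ → (2,18,-8)
river: ρ → (-8,14,6)
river: ρ → (6,10,-12)
river: ρ → (-12,14,4)
river: ρ → (4,18,-4)
river: ρ → (-4,14,12)
river: ρ → (12,10,-6)
river: ρ → (-6,14,8)
river: ρ → (8,18,-2)
river: ρ → (-2,18,8)
river: ρ → (8,14,-6)
closes: descent 0, river 18
min |a| on river = 2

2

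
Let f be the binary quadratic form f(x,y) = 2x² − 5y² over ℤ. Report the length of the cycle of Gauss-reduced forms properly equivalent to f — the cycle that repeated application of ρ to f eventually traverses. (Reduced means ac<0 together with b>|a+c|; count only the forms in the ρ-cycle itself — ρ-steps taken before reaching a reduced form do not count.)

D = 40, ⌊√D⌋ = 6
descent: ρ → (-5,0,2)
descent: ρ → (2,4,-3)  [lands on river]
river: ρ → (-3,2,3)
river: ρ → (3,4,-2)
river: ρ → (-2,4,3)
river: ρ → (3,2,-3)
river: ρ → (-3,4,2)
ρ-cycle length = 6 (tail of 2 descent steps not counted)

6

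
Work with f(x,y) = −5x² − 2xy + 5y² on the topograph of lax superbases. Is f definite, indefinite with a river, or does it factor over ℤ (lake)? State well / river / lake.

D = b²−4ac = (-2)² − 4·(-5)·5 = 104
D > 0 non-square ⇒ indefinite ⇒ periodic river

river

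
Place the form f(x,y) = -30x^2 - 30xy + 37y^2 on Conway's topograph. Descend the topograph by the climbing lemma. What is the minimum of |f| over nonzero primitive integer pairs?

descent: ρ → (37,30,-30)  [lands on river]
river: ρ → (-30,30,37)
river: ρ → (37,44,-23)
river: ρ → (-23,48,33)
river: ρ → (33,18,-38)
river: ρ → (-38,58,13)
river: ρ → (13,72,-3)
river: ρ → (-3,72,13)
river: ρ → (13,58,-38)
river: ρ → (-38,18,33)
river: ρ → (33,48,-23)
river: ρ → (-23,44,37)
closes: descent 1, river 12
min |a| on river = 3

3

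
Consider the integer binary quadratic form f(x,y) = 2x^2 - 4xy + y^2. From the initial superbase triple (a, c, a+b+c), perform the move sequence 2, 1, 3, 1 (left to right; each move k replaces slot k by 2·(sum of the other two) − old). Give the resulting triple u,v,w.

start (2,1,-1) = (f(1,0),f(0,1),f(1,1))
replace slot 2: 2·(2+(-1)) − 1 = 1 → (2,1,-1)
replace slot 1: 2·(1+(-1)) − 2 = -2 → (-2,1,-1)
replace slot 3: 2·((-2)+1) − (-1) = -1 → (-2,1,-1)
replace slot 1: 2·(1+(-1)) − (-2) = 2 → (2,1,-1)

2,1,-1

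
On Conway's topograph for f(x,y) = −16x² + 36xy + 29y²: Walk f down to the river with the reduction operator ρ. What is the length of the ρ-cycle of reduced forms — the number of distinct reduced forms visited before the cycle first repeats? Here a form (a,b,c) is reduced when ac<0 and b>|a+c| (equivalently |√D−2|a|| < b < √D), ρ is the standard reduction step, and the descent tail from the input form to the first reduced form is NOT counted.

D = 3152, ⌊√D⌋ = 56
river: ρ → (29,22,-23)
river: ρ → (-23,24,28)
river: ρ → (28,32,-19)
river: ρ → (-19,44,16)
river: ρ → (16,52,-7)
river: ρ → (-7,46,37)
river: ρ → (37,28,-16)
river: ρ → (-16,36,29)
ρ-cycle length = 8 (tail of 0 descent steps not counted)

8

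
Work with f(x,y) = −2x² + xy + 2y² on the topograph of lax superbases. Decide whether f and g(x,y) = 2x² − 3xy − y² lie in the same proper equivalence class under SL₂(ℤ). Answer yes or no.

D₁ = 17, D₂ = 17
river cycle of f (length 6): (2, 3, -1), (-1, 3, 2), (2, 1, -2), (-2, 3, 1), (1, 3, -2), (-2, 1, 2)
river cycle of g (length 6): (-1, 3, 2), (2, 1, -2), (-2, 3, 1), (1, 3, -2), (-2, 1, 2), (2, 3, -1)
cycles coincide ⇒ equivalent

yes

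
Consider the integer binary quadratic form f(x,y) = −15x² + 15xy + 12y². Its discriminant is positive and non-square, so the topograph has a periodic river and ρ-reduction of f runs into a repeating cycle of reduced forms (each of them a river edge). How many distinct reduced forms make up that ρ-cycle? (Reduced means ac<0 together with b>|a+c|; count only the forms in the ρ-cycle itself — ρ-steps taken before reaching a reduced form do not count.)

D = 945, ⌊√D⌋ = 30
river: ρ → (12,9,-18)
river: ρ → (-18,27,3)
river: ρ → (3,27,-18)
river: ρ → (-18,9,12)
river: ρ → (12,15,-15)
river: ρ → (-15,15,12)
ρ-cycle length = 6 (tail of 0 descent steps not counted)

6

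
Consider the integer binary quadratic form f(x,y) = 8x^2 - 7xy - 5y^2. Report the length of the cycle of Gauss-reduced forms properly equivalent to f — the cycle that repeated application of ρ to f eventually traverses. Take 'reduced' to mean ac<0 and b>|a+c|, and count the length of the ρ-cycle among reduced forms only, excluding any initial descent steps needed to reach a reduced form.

D = 209, ⌊√D⌋ = 14
descent: ρ → (-5,7,8)  [lands on river]
river: ρ → (8,9,-4)
river: ρ → (-4,7,10)
river: ρ → (10,13,-1)
river: ρ → (-1,13,10)
river: ρ → (10,7,-4)
river: ρ → (-4,9,8)
river: ρ → (8,7,-5)
river: ρ → (-5,13,2)
river: ρ → (2,11,-11)
river: ρ → (-11,11,2)
river: ρ → (2,13,-5)
ρ-cycle length = 12 (tail of 1 descent step not counted)

12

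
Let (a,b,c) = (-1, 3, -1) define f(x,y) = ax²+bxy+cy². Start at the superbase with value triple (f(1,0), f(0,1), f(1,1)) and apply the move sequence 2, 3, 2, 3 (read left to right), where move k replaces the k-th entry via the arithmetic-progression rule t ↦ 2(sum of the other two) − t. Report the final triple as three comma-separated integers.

start (-1,-1,1) = (f(1,0),f(0,1),f(1,1))
replace slot 2: 2·((-1)+1) − (-1) = 1 → (-1,1,1)
replace slot 3: 2·((-1)+1) − 1 = -1 → (-1,1,-1)
replace slot 2: 2·((-1)+(-1)) − 1 = -5 → (-1,-5,-1)
replace slot 3: 2·((-1)+(-5)) − (-1) = -11 → (-1,-5,-11)

-1,-5,-11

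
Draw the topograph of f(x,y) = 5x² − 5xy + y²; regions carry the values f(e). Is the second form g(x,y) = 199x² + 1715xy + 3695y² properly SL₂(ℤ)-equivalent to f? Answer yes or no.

D₁ = 5, D₂ = 5
river cycle of f (length 2): (1, 1, -1), (-1, 1, 1)
river cycle of g (length 2): (1, 1, -1), (-1, 1, 1)
cycles coincide ⇒ equivalent

yes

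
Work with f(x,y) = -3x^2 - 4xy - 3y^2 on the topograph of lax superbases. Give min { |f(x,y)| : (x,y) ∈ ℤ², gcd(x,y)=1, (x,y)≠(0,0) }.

translate: b→-2 (≡4 mod 6), so (3,4,3)→(3,-2,2)
flip: (3,-2,2)→(2,2,3)
reduced (well bottom): (2,2,3) with a≤c, −a<b≤a
well minimum |f| = |-2| = 2 (negative-definite)

2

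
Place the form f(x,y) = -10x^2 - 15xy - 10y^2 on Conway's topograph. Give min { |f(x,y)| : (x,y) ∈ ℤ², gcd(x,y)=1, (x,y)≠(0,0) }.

translate: b→-5 (≡15 mod 20), so (10,15,10)→(10,-5,5)
flip: (10,-5,5)→(5,5,10)
reduced (well bottom): (5,5,10) with a≤c, −a<b≤a
well minimum |f| = |-5| = 5 (negative-definite)

5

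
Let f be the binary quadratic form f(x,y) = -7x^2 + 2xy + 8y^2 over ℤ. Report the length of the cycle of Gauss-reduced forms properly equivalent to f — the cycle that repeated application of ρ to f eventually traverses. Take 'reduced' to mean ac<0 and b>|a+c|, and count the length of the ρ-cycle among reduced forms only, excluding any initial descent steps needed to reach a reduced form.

D = 228, ⌊√D⌋ = 15
river: ρ → (8,14,-1)
river: ρ → (-1,14,8)
river: ρ → (8,2,-7)
river: ρ → (-7,12,3)
river: ρ → (3,12,-7)
river: ρ → (-7,2,8)
ρ-cycle length = 6 (tail of 0 descent steps not counted)

6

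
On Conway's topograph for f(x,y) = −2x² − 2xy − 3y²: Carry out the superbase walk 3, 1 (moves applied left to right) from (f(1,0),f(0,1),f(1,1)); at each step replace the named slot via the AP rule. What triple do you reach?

start (-2,-3,-7) = (f(1,0),f(0,1),f(1,1))
replace slot 3: 2·((-2)+(-3)) − (-7) = -3 → (-2,-3,-3)
replace slot 1: 2·((-3)+(-3)) − (-2) = -10 → (-10,-3,-3)

-10,-3,-3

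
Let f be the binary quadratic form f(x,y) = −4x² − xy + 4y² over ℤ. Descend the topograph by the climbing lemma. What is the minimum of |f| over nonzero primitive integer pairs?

descent: ρ → (4,1,-4)  [lands on river]
river: ρ → (-4,7,1)
river: ρ → (1,7,-4)
river: ρ → (-4,1,4)
river: ρ → (4,7,-1)
river: ρ → (-1,7,4)
closes: descent 1, river 6
min |a| on river = 1

1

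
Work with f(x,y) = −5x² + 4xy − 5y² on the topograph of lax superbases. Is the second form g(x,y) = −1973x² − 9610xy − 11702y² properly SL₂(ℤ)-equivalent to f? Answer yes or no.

D₁ = -84, D₂ = -84
f is negative-definite; reduce −f:
−f: flip: (5,-4,5)→(5,4,5)
−f: reduced (well bottom): (5,4,5) with a≤c, −a<b≤a
flip sign back: reduced form of f is (-5,-4,-5)
g is negative-definite; reduce −g:
−g: translate: b→1718 (≡9610 mod 3946), so (1973,9610,11702)→(1973,1718,374)
−g: flip: (1973,1718,374)→(374,-1718,1973)
−g: translate: b→-222 (≡-1718 mod 748), so (374,-1718,1973)→(374,-222,33)
−g: flip: (374,-222,33)→(33,222,374)
−g: translate: b→24 (≡222 mod 66), so (33,222,374)→(33,24,5)
−g: flip: (33,24,5)→(5,-24,33)
−g: translate: b→-4 (≡-24 mod 10), so (5,-24,33)→(5,-4,5)
−g: flip: (5,-4,5)→(5,4,5)
−g: reduced (well bottom): (5,4,5) with a≤c, −a<b≤a
flip sign back: reduced form of g is (-5,-4,-5)
reduced forms (-5, -4, -5) vs (-5, -4, -5) ⇒ equivalent

yes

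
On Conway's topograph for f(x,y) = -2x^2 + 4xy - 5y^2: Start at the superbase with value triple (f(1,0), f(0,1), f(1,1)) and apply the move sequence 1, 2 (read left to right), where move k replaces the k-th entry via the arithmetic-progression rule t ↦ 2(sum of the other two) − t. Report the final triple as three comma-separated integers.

start (-2,-5,-3) = (f(1,0),f(0,1),f(1,1))
replace slot 1: 2·((-5)+(-3)) − (-2) = -14 → (-14,-5,-3)
replace slot 2: 2·((-14)+(-3)) − (-5) = -29 → (-14,-29,-3)

-14,-29,-3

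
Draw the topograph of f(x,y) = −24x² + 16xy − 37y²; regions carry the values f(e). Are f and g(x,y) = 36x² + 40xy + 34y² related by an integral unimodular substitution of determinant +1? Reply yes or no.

D₁ = -3296, D₂ = -3296
f is negative-definite; reduce −f:
−f: reduced (well bottom): (24,-16,37) with a≤c, −a<b≤a
flip sign back: reduced form of f is (-24,16,-37)
g: translate: b→-32 (≡40 mod 72), so (36,40,34)→(36,-32,30)
g: flip: (36,-32,30)→(30,32,36)
g: translate: b→-28 (≡32 mod 60), so (30,32,36)→(30,-28,34)
g: reduced (well bottom): (30,-28,34) with a≤c, −a<b≤a
reduced forms (-24, 16, -37) vs (30, -28, 34) ⇒ inequivalent

no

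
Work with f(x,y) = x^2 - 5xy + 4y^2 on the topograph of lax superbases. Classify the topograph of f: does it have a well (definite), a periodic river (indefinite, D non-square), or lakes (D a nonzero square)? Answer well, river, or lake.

D = b²−4ac = (-5)² − 4·1·4 = 9
D = 3² is a perfect square ⇒ form factors over ℤ ⇒ lakes

lake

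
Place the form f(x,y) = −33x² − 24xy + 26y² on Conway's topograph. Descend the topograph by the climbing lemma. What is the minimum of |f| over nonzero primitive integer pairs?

descent: ρ → (26,24,-33)  [lands on river]
river: ρ → (-33,42,17)
river: ρ → (17,60,-6)
river: ρ → (-6,60,17)
river: ρ → (17,42,-33)
river: ρ → (-33,24,26)
river: ρ → (26,28,-31)
river: ρ → (-31,34,23)
river: ρ → (23,58,-7)
river: ρ → (-7,54,39)
river: ρ → (39,24,-22)
river: ρ → (-22,20,41)
river: ρ → (41,62,-1)
river: ρ → (-1,62,41)
river: ρ → (41,20,-22)
river: ρ → (-22,24,39)
river: ρ → (39,54,-7)
river: ρ → (-7,58,23)
river: ρ → (23,34,-31)
river: ρ → (-31,28,26)
closes: descent 1, river 20
min |a| on river = 1

1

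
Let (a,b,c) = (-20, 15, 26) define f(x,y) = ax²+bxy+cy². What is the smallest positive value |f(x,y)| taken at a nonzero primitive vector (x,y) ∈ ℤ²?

river: ρ → (26,37,-9)
river: ρ → (-9,35,30)
river: ρ → (30,25,-14)
river: ρ → (-14,31,24)
river: ρ → (24,17,-21)
river: ρ → (-21,25,20)
river: ρ → (20,15,-26)
river: ρ → (-26,37,9)
river: ρ → (9,35,-30)
river: ρ → (-30,25,14)
river: ρ → (14,31,-24)
river: ρ → (-24,17,21)
river: ρ → (21,25,-20)
river: ρ → (-20,15,26)
closes: descent 0, river 14
min |a| on river = 9

9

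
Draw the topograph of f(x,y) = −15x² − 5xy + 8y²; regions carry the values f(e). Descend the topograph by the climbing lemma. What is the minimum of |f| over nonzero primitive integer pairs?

descent: ρ → (8,21,-2)  [lands on river]
river: ρ → (-2,19,18)
river: ρ → (18,17,-3)
river: ρ → (-3,19,12)
river: ρ → (12,5,-10)
river: ρ → (-10,15,7)
river: ρ → (7,13,-12)
river: ρ → (-12,11,8)
closes: descent 1, river 8
min |a| on river = 2

2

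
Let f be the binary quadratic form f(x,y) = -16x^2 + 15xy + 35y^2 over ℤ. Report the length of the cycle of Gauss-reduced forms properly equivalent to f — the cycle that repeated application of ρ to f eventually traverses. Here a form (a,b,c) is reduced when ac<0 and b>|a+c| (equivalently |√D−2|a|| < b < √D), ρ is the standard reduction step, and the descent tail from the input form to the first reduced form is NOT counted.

D = 2465, ⌊√D⌋ = 49
descent: ρ → (35,-15,-16)
descent: ρ → (-16,47,4)  [lands on river]
river: ρ → (4,49,-4)
river: ρ → (-4,47,16)
river: ρ → (16,49,-1)
river: ρ → (-1,49,16)
river: ρ → (16,47,-4)
river: ρ → (-4,49,4)
river: ρ → (4,47,-16)
river: ρ → (-16,49,1)
river: ρ → (1,49,-16)
ρ-cycle length = 10 (tail of 2 descent steps not counted)

10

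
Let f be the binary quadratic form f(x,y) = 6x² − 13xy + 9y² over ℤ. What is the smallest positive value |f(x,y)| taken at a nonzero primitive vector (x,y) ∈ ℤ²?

translate: b→-1 (≡-13 mod 12), so (6,-13,9)→(6,-1,2)
flip: (6,-1,2)→(2,1,6)
reduced (well bottom): (2,1,6) with a≤c, −a<b≤a
well minimum = a = 2

2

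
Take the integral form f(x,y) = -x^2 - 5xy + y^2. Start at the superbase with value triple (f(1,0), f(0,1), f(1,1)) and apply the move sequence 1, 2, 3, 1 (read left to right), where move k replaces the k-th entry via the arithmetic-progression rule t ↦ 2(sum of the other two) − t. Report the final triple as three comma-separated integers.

start (-1,1,-5) = (f(1,0),f(0,1),f(1,1))
replace slot 1: 2·(1+(-5)) − (-1) = -7 → (-7,1,-5)
replace slot 2: 2·((-7)+(-5)) − 1 = -25 → (-7,-25,-5)
replace slot 3: 2·((-7)+(-25)) − (-5) = -59 → (-7,-25,-59)
replace slot 1: 2·((-25)+(-59)) − (-7) = -161 → (-161,-25,-59)

-161,-25,-59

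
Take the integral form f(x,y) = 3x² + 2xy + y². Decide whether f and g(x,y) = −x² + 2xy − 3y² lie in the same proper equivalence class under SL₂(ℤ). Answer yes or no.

D₁ = -8, D₂ = -8
f: flip: (3,2,1)→(1,-2,3)
f: translate: b→0 (≡-2 mod 2), so (1,-2,3)→(1,0,2)
f: reduced (well bottom): (1,0,2) with a≤c, −a<b≤a
g is negative-definite; reduce −g:
−g: translate: b→0 (≡-2 mod 2), so (1,-2,3)→(1,0,2)
−g: reduced (well bottom): (1,0,2) with a≤c, −a<b≤a
flip sign back: reduced form of g is (-1,0,-2)
reduced forms (1, 0, 2) vs (-1, 0, -2) ⇒ inequivalent

no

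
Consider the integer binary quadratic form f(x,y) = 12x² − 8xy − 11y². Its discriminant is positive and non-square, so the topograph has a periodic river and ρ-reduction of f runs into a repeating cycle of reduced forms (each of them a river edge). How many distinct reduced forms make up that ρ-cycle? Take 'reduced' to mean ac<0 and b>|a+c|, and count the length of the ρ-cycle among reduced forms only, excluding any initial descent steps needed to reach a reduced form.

D = 592, ⌊√D⌋ = 24
descent: ρ → (-11,8,12)  [lands on river]
river: ρ → (12,16,-7)
river: ρ → (-7,12,16)
river: ρ → (16,20,-3)
river: ρ → (-3,22,9)
river: ρ → (9,14,-11)
ρ-cycle length = 6 (tail of 1 descent step not counted)

6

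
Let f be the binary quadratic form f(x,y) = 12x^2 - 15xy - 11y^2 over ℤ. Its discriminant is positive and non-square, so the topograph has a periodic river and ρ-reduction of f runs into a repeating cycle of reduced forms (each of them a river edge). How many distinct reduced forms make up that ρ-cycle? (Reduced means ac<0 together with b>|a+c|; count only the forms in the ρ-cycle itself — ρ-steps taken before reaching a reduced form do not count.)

D = 753, ⌊√D⌋ = 27
descent: ρ → (-11,15,12)  [lands on river]
river: ρ → (12,9,-14)
river: ρ → (-14,19,7)
river: ρ → (7,23,-8)
river: ρ → (-8,25,4)
river: ρ → (4,23,-14)
river: ρ → (-14,5,13)
river: ρ → (13,21,-6)
river: ρ → (-6,27,1)
river: ρ → (1,27,-6)
river: ρ → (-6,21,13)
river: ρ → (13,5,-14)
river: ρ → (-14,23,4)
river: ρ → (4,25,-8)
river: ρ → (-8,23,7)
river: ρ → (7,19,-14)
river: ρ → (-14,9,12)
river: ρ → (12,15,-11)
river: ρ → (-11,7,16)
river: ρ → (16,25,-2)
river: ρ → (-2,27,3)
river: ρ → (3,27,-2)
river: ρ → (-2,25,16)
river: ρ → (16,7,-11)
ρ-cycle length = 24 (tail of 1 descent step not counted)

24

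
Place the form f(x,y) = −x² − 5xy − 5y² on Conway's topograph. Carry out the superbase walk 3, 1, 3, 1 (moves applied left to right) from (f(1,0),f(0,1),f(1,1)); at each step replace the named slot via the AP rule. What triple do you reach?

start (-1,-5,-11) = (f(1,0),f(0,1),f(1,1))
replace slot 3: 2·((-1)+(-5)) − (-11) = -1 → (-1,-5,-1)
replace slot 1: 2·((-5)+(-1)) − (-1) = -11 → (-11,-5,-1)
replace slot 3: 2·((-11)+(-5)) − (-1) = -31 → (-11,-5,-31)
replace slot 1: 2·((-5)+(-31)) − (-11) = -61 → (-61,-5,-31)

-61,-5,-31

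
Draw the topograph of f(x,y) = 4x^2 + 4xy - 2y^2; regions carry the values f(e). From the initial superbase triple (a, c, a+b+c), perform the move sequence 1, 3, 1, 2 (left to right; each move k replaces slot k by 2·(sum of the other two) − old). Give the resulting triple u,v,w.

start (4,-2,6) = (f(1,0),f(0,1),f(1,1))
replace slot 1: 2·((-2)+6) − 4 = 4 → (4,-2,6)
replace slot 3: 2·(4+(-2)) − 6 = -2 → (4,-2,-2)
replace slot 1: 2·((-2)+(-2)) − 4 = -12 → (-12,-2,-2)
replace slot 2: 2·((-12)+(-2)) − (-2) = -26 → (-12,-26,-2)

-12,-26,-2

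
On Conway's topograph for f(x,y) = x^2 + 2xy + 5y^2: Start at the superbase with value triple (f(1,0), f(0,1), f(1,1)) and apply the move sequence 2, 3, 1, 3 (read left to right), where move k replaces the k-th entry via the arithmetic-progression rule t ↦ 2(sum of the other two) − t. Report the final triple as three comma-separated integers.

start (1,5,8) = (f(1,0),f(0,1),f(1,1))
replace slot 2: 2·(1+8) − 5 = 13 → (1,13,8)
replace slot 3: 2·(1+13) − 8 = 20 → (1,13,20)
replace slot 1: 2·(13+20) − 1 = 65 → (65,13,20)
replace slot 3: 2·(65+13) − 20 = 136 → (65,13,136)

65,13,136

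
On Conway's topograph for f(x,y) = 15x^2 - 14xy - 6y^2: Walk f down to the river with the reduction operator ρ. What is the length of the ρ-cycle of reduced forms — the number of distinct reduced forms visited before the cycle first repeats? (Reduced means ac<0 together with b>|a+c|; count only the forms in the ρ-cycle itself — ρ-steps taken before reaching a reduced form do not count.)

D = 556, ⌊√D⌋ = 23
descent: ρ → (-6,14,15)  [lands on river]
river: ρ → (15,16,-5)
river: ρ → (-5,14,18)
river: ρ → (18,22,-1)
river: ρ → (-1,22,18)
river: ρ → (18,14,-5)
river: ρ → (-5,16,15)
river: ρ → (15,14,-6)
river: ρ → (-6,22,3)
river: ρ → (3,20,-13)
river: ρ → (-13,6,10)
river: ρ → (10,14,-9)
river: ρ → (-9,22,2)
river: ρ → (2,22,-9)
river: ρ → (-9,14,10)
river: ρ → (10,6,-13)
river: ρ → (-13,20,3)
river: ρ → (3,22,-6)
ρ-cycle length = 18 (tail of 1 descent step not counted)

18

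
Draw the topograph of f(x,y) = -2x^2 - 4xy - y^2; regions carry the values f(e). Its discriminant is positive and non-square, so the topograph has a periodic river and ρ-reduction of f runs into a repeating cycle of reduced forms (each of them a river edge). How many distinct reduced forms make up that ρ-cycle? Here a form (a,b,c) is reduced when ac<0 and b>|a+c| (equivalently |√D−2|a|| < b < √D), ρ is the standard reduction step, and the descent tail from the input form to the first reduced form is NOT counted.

D = 8, ⌊√D⌋ = 2
descent: ρ → (-1,2,1)  [lands on river]
river: ρ → (1,2,-1)
ρ-cycle length = 2 (tail of 1 descent step not counted)

2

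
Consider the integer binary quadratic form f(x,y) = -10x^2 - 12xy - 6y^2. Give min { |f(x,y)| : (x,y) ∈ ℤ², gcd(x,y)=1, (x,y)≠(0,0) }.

translate: b→-8 (≡12 mod 20), so (10,12,6)→(10,-8,4)
flip: (10,-8,4)→(4,8,10)
translate: b→0 (≡8 mod 8), so (4,8,10)→(4,0,6)
reduced (well bottom): (4,0,6) with a≤c, −a<b≤a
well minimum |f| = |-4| = 4 (negative-definite)

4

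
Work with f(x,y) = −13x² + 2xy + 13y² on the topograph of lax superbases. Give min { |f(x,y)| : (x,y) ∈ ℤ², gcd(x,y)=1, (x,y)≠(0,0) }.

river: ρ → (13,24,-2)
river: ρ → (-2,24,13)
river: ρ → (13,2,-13)
river: ρ → (-13,24,2)
river: ρ → (2,24,-13)
river: ρ → (-13,2,13)
closes: descent 0, river 6
min |a| on river = 2

2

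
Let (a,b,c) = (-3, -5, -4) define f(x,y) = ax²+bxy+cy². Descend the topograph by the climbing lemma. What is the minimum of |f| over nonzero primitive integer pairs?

translate: b→-1 (≡5 mod 6), so (3,5,4)→(3,-1,2)
flip: (3,-1,2)→(2,1,3)
reduced (well bottom): (2,1,3) with a≤c, −a<b≤a
well minimum |f| = |-2| = 2 (negative-definite)

2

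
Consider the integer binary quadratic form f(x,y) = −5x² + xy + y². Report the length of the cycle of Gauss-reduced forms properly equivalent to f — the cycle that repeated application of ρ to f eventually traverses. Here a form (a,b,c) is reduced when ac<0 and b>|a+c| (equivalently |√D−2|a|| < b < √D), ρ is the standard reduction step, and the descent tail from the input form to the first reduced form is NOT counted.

D = 21, ⌊√D⌋ = 4
descent: ρ → (1,3,-3)  [lands on river]
river: ρ → (-3,3,1)
ρ-cycle length = 2 (tail of 1 descent step not counted)

2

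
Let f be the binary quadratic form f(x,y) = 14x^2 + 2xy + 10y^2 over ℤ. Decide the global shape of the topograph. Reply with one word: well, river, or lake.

D = b²−4ac = 2² − 4·14·10 = -556
D < 0 ⇒ definite ⇒ every region one sign ⇒ single well

well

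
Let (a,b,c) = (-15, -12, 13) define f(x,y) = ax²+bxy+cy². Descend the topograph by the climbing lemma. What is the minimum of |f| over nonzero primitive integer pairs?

descent: ρ → (13,12,-15)  [lands on river]
river: ρ → (-15,18,10)
river: ρ → (10,22,-11)
river: ρ → (-11,22,10)
river: ρ → (10,18,-15)
river: ρ → (-15,12,13)
river: ρ → (13,14,-14)
river: ρ → (-14,14,13)
closes: descent 1, river 8
min |a| on river = 10

10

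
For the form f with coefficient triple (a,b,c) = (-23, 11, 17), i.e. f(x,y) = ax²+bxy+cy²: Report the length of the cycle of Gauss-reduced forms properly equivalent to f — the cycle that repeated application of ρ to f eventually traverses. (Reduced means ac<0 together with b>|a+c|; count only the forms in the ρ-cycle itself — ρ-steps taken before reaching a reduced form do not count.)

D = 1685, ⌊√D⌋ = 41
river: ρ → (17,23,-17)
river: ρ → (-17,11,23)
river: ρ → (23,35,-5)
river: ρ → (-5,35,23)
river: ρ → (23,11,-17)
river: ρ → (-17,23,17)
river: ρ → (17,11,-23)
river: ρ → (-23,35,5)
river: ρ → (5,35,-23)
river: ρ → (-23,11,17)
ρ-cycle length = 10 (tail of 0 descent steps not counted)

10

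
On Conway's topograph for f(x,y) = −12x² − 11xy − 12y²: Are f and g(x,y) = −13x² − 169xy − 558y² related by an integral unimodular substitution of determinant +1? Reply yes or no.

D₁ = -455, D₂ = -455
f is negative-definite; reduce −f:
−f: reduced (well bottom): (12,11,12) with a≤c, −a<b≤a
flip sign back: reduced form of f is (-12,-11,-12)
g is negative-definite; reduce −g:
−g: translate: b→13 (≡169 mod 26), so (13,169,558)→(13,13,12)
−g: flip: (13,13,12)→(12,-13,13)
−g: translate: b→11 (≡-13 mod 24), so (12,-13,13)→(12,11,12)
−g: reduced (well bottom): (12,11,12) with a≤c, −a<b≤a
flip sign back: reduced form of g is (-12,-11,-12)
reduced forms (-12, -11, -12) vs (-12, -11, -12) ⇒ equivalent

yes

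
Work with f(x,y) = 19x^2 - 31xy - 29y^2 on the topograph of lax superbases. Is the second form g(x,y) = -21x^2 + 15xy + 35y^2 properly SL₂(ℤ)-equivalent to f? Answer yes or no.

D₁ = 3165, D₂ = 3165
river cycle of f (length 10): (-29, 31, 19), (19, 45, -15), (-15, 45, 19), (19, 31, -29), (-29, 27, 21), (21, 15, -35), (-35, 55, 1), (1, 55, -35), (-35, 15, 21), (21, 27, -29)
river cycle of g (length 10): (35, 55, -1), (-1, 55, 35), (35, 15, -21), (-21, 27, 29), (29, 31, -19), (-19, 45, 15), (15, 45, -19), (-19, 31, 29), (29, 27, -21), (-21, 15, 35)
cycles differ ⇒ inequivalent

no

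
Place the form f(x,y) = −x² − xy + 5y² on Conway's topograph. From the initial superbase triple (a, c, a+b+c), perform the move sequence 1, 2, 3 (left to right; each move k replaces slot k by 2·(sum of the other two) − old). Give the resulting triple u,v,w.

start (-1,5,3) = (f(1,0),f(0,1),f(1,1))
replace slot 1: 2·(5+3) − (-1) = 17 → (17,5,3)
replace slot 2: 2·(17+3) − 5 = 35 → (17,35,3)
replace slot 3: 2·(17+35) − 3 = 101 → (17,35,101)

17,35,101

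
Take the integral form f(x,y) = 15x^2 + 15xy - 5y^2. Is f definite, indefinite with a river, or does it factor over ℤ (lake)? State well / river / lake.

D = b²−4ac = 15² − 4·15·(-5) = 525
D > 0 non-square ⇒ indefinite ⇒ periodic river

river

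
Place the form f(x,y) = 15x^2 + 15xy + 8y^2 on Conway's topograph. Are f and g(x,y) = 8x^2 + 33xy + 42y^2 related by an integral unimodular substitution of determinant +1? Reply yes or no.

D₁ = -255, D₂ = -255
f: flip: (15,15,8)→(8,-15,15)
f: translate: b→1 (≡-15 mod 16), so (8,-15,15)→(8,1,8)
f: reduced (well bottom): (8,1,8) with a≤c, −a<b≤a
g: translate: b→1 (≡33 mod 16), so (8,33,42)→(8,1,8)
g: reduced (well bottom): (8,1,8) with a≤c, −a<b≤a
reduced forms (8, 1, 8) vs (8, 1, 8) ⇒ equivalent

yes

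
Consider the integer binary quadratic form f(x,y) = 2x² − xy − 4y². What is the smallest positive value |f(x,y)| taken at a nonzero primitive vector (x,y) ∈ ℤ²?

descent: ρ → (-4,1,2)
descent: ρ → (2,3,-3)  [lands on river]
river: ρ → (-3,3,2)
river: ρ → (2,5,-1)
river: ρ → (-1,5,2)
closes: descent 2, river 4
min |a| on river = 1

1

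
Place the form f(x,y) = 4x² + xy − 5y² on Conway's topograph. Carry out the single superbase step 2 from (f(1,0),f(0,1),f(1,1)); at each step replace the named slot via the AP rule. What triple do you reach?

start (4,-5,0) = (f(1,0),f(0,1),f(1,1))
replace slot 2: 2·(4+0) − (-5) = 13 → (4,13,0)

4,13,0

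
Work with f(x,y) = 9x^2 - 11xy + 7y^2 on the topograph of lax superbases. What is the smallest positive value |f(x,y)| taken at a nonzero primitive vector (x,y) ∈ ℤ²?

translate: b→7 (≡-11 mod 18), so (9,-11,7)→(9,7,5)
flip: (9,7,5)→(5,-7,9)
translate: b→3 (≡-7 mod 10), so (5,-7,9)→(5,3,7)
reduced (well bottom): (5,3,7) with a≤c, −a<b≤a
well minimum = a = 5

5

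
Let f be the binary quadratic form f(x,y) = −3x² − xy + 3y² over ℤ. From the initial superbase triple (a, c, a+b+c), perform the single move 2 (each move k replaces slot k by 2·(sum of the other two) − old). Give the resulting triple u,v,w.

start (-3,3,-1) = (f(1,0),f(0,1),f(1,1))
replace slot 2: 2·((-3)+(-1)) − 3 = -11 → (-3,-11,-1)

-3,-11,-1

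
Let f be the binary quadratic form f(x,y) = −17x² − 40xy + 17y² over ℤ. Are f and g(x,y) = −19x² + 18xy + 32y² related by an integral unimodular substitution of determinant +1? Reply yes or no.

D₁ = 2756, D₂ = 2756
river cycle of f (length 8): (17, 40, -17), (-17, 28, 29), (29, 30, -16), (-16, 34, 25), (25, 16, -25), (-25, 34, 16), (16, 30, -29), (-29, 28, 17)
river cycle of g (length 6): (32, 46, -5), (-5, 44, 41), (41, 38, -8), (-8, 42, 31), (31, 20, -19), (-19, 18, 32)
cycles differ ⇒ inequivalent

no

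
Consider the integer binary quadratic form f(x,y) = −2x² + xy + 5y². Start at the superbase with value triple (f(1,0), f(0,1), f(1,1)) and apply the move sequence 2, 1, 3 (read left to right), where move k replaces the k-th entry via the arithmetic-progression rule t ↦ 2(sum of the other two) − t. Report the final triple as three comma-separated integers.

start (-2,5,4) = (f(1,0),f(0,1),f(1,1))
replace slot 2: 2·((-2)+4) − 5 = -1 → (-2,-1,4)
replace slot 1: 2·((-1)+4) − (-2) = 8 → (8,-1,4)
replace slot 3: 2·(8+(-1)) − 4 = 10 → (8,-1,10)

8,-1,10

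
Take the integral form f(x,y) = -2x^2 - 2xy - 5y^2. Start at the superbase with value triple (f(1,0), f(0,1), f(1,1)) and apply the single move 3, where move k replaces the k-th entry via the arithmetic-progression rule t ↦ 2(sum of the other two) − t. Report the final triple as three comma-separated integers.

start (-2,-5,-9) = (f(1,0),f(0,1),f(1,1))
replace slot 3: 2·((-2)+(-5)) − (-9) = -5 → (-2,-5,-5)

-2,-5,-5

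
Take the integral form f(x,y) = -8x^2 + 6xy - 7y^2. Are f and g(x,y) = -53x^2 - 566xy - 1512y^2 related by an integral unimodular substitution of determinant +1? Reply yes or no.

D₁ = -188, D₂ = -188
f is negative-definite; reduce −f:
−f: flip: (8,-6,7)→(7,6,8)
−f: reduced (well bottom): (7,6,8) with a≤c, −a<b≤a
flip sign back: reduced form of f is (-7,-6,-8)
g is negative-definite; reduce −g:
−g: translate: b→36 (≡566 mod 106), so (53,566,1512)→(53,36,7)
−g: flip: (53,36,7)→(7,-36,53)
−g: translate: b→6 (≡-36 mod 14), so (7,-36,53)→(7,6,8)
−g: reduced (well bottom): (7,6,8) with a≤c, −a<b≤a
flip sign back: reduced form of g is (-7,-6,-8)
reduced forms (-7, -6, -8) vs (-7, -6, -8) ⇒ equivalent

yes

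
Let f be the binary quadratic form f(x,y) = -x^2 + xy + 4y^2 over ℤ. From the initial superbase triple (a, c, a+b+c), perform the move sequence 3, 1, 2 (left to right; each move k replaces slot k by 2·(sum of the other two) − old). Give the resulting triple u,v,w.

start (-1,4,4) = (f(1,0),f(0,1),f(1,1))
replace slot 3: 2·((-1)+4) − 4 = 2 → (-1,4,2)
replace slot 1: 2·(4+2) − (-1) = 13 → (13,4,2)
replace slot 2: 2·(13+2) − 4 = 26 → (13,26,2)

13,26,2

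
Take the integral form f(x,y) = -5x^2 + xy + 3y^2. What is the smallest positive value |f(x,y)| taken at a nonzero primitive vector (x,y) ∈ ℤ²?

descent: ρ → (3,5,-3)  [lands on river]
river: ρ → (-3,7,1)
river: ρ → (1,7,-3)
river: ρ → (-3,5,3)
river: ρ → (3,7,-1)
river: ρ → (-1,7,3)
closes: descent 1, river 6
min |a| on river = 1

1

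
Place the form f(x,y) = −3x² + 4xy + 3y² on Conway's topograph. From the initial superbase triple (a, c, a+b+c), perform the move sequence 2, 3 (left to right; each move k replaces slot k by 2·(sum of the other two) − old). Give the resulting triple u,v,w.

start (-3,3,4) = (f(1,0),f(0,1),f(1,1))
replace slot 2: 2·((-3)+4) − 3 = -1 → (-3,-1,4)
replace slot 3: 2·((-3)+(-1)) − 4 = -12 → (-3,-1,-12)

-3,-1,-12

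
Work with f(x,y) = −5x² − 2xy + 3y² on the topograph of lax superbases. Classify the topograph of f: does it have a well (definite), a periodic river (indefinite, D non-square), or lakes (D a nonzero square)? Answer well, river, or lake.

D = b²−4ac = (-2)² − 4·(-5)·3 = 64
D = 8² is a perfect square ⇒ form factors over ℤ ⇒ lakes

lake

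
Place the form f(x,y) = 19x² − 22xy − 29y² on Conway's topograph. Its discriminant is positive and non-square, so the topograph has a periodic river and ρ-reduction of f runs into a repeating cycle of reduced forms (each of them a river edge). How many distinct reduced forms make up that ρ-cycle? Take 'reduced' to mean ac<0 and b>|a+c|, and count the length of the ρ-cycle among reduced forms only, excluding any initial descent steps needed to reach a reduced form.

D = 2688, ⌊√D⌋ = 51
descent: ρ → (-29,22,19)  [lands on river]
river: ρ → (19,16,-32)
river: ρ → (-32,48,3)
river: ρ → (3,48,-32)
river: ρ → (-32,16,19)
river: ρ → (19,22,-29)
river: ρ → (-29,36,12)
river: ρ → (12,36,-29)
ρ-cycle length = 8 (tail of 1 descent step not counted)

8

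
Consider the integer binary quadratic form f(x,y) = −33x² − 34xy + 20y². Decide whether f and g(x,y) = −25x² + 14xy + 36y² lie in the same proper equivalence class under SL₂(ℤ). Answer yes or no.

D₁ = 3796, D₂ = 3796
river cycle of f (length 66): (20, 34, -33), (-33, 32, 21), (21, 52, -13), (-13, 52, 21), (21, 32, -33), (-33, 34, 20), (20, 46, -21), (-21, 38, 28), (28, 18, -31), (-31, 44, 15), … (56 more)
river cycle of g (length 54): (36, 58, -3), (-3, 56, 55), (55, 54, -4), (-4, 58, 27), (27, 50, -12), (-12, 46, 35), (35, 24, -23), (-23, 22, 36), (36, 50, -9), (-9, 58, 12), … (44 more)
cycles differ ⇒ inequivalent

no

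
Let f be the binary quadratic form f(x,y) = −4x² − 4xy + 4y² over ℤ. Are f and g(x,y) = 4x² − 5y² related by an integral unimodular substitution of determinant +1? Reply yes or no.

D₁ = 80, D₂ = 80
river cycle of f (length 2): (4, 4, -4), (-4, 4, 4)
river cycle of g (length 2): (4, 8, -1), (-1, 8, 4)
cycles differ ⇒ inequivalent

no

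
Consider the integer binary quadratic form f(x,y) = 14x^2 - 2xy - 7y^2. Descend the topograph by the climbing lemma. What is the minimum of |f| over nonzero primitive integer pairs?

descent: ρ → (-7,16,5)  [lands on river]
river: ρ → (5,14,-10)
river: ρ → (-10,6,9)
river: ρ → (9,12,-7)
closes: descent 1, river 4
min |a| on river = 5

5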